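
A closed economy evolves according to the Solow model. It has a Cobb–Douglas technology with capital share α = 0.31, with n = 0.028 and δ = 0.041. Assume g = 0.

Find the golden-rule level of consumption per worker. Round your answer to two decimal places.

At the golden rule, f'(k) = n + δ, so α·k^(α−1) = n + δ and k_gold = (α/(n + δ))^(1/(1−α)).
k_gold = (0.31/0.069)^(1/0.69) = 4.4928^1.4493 ≈ 8.8246
c_gold = f(k_gold) − (n + δ)·k_gold = 1.9641 − 0.069×8.8246 ≈ 1.3552

c_gold ≈ 1.36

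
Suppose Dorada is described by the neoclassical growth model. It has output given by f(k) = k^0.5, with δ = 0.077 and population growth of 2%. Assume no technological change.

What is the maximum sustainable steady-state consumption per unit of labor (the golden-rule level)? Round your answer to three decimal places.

At the golden rule, f'(k) = n + δ, so α·k^(α−1) = n + δ and k_gold = (α/(n + δ))^(1/(1−α)).
k_gold = (0.5/0.097)^(1/0.5) = 5.1546^2 ≈ 26.5699
c_gold = f(k_gold) − (n + δ)·k_gold = 5.1546 − 0.097×26.5699 ≈ 2.5773

c_gold ≈ 2.577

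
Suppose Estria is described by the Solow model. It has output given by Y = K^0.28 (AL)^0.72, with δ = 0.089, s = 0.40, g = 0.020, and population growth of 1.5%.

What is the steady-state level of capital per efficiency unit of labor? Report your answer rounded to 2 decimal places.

k* = 5.09

At the steady state, Δk = 0, so s·k^α = (n + g + δ)·k.
Rearranging, k^(1−α) = s / (n + g + δ).
k^0.72 = 0.40 / (0.015 + 0.020 + 0.089) = 0.40 / 0.124 = 3.2258
k* = 3.2258^(1/0.72) ≈ 5.0868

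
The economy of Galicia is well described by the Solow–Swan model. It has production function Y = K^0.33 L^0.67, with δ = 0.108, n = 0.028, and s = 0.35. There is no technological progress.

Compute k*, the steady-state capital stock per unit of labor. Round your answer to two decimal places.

In steady state, investment equals break-even investment: s·k^α = (n + δ)·k.
Dividing both sides by k: k^(1−α) = s / (n + δ).
k^0.67 = 0.35 / (0.028 + 0.108) = 0.35 / 0.136 = 2.5735
k* = 2.5735^(1/0.67) ≈ 4.0994

k* ≈ 4.10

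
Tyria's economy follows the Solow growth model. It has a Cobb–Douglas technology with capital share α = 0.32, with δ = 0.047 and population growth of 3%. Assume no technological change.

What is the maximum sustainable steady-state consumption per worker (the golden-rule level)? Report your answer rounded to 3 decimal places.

c_gold ≈ 1.329

At the golden rule, f'(k) = n + δ, so α·k^(α−1) = n + δ and k_gold = (α/(n + δ))^(1/(1−α)).
k_gold = (0.32/0.077)^(1/0.68) = 4.1558^1.4706 ≈ 8.1244
c_gold = f(k_gold) − (n + δ)·k_gold = 1.9549 − 0.077×8.1244 ≈ 1.3293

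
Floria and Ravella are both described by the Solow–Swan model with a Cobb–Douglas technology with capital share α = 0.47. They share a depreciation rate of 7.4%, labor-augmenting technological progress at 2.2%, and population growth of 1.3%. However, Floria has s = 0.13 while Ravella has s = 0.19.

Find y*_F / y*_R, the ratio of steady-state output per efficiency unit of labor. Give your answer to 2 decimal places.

ratio ≈ 0.71

Steady-state y* = [s/(n + g + δ)]^(α/(1−α)), so the ratio is [ (s_F/(n + g + δ)_F) / (s_R/(n + g + δ)_R) ]^0.8868.
s_F/(n + g + δ)_F = 0.13/0.109 = 1.1927; s_R/(n + g + δ)_R = 0.19/0.109 = 1.7431.
Ratio = (1.1927/1.7431)^0.8868 = 0.6842^0.8868 ≈ 0.7142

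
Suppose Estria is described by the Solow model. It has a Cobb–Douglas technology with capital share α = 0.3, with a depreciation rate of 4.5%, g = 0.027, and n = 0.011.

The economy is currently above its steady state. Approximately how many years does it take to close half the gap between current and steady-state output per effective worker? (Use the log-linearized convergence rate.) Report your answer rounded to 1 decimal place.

half-life ≈ 11.9 years

Near the steady state the convergence rate is λ = (1 − α)(n + g + δ).
λ = (1 − 0.3) × 0.083 = 0.7 × 0.083 = 0.0581
Half-life = ln 2 / λ = 0.6931 / 0.0581 ≈ 11.93 years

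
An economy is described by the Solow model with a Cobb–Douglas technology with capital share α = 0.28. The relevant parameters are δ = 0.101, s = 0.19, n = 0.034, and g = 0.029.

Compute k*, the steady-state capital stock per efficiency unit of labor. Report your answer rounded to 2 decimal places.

In steady state, investment equals break-even investment: s·k^α = (n + g + δ)·k.
Dividing both sides by k: k^(1−α) = s / (n + g + δ).
k^0.72 = 0.19 / (0.034 + 0.029 + 0.101) = 0.19 / 0.164 = 1.1585
k* = 1.1585^(1/0.72) ≈ 1.2267

k* ≈ 1.23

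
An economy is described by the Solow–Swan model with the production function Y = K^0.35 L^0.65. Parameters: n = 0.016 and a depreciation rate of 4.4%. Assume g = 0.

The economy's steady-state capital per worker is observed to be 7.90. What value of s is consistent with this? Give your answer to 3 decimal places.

Steady state requires s·f(k) = (n + δ)·k, i.e. s·k^α = (n + δ)·k.
So s / (n + δ) = (k*)^(1−α) = 7.90^0.65 = 3.8323.
Therefore s = 3.8323 × (n + δ) = 3.8323 × 0.060 = 0.2299.

s ≈ 0.230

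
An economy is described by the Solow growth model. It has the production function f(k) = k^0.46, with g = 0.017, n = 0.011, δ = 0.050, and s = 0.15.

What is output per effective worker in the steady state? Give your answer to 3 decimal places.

y* = 1.746

In steady state, investment equals break-even investment: s·k^α = (n + g + δ)·k.
Rearranging, k^(1−α) = s / (n + g + δ).
k^0.54 = 0.15 / (0.011 + 0.017 + 0.050) = 0.15 / 0.078 = 1.9231
k* = 1.9231^(1/0.54) ≈ 3.3568
y* = (k*)^α = 3.3568^0.46 ≈ 1.7455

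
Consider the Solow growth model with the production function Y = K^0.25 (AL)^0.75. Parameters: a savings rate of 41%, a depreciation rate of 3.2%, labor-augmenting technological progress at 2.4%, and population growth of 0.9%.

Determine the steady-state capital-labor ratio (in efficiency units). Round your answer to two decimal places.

k* ≈ 11.65

At the steady state, Δk = 0, so s·k^α = (n + g + δ)·k.
Dividing both sides by k: k^(1−α) = s / (n + g + δ).
k^0.75 = 0.41 / (0.009 + 0.024 + 0.032) = 0.41 / 0.065 = 6.3077
k* = 6.3077^(1/0.75) ≈ 11.6545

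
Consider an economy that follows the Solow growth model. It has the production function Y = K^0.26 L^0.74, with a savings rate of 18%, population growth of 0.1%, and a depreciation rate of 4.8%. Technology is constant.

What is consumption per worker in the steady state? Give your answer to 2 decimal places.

c* ≈ 1.30

Steady state requires s·f(k) = (n + δ)·k, i.e. s·k^α = (n + δ)·k.
Rearranging, k^(1−α) = s / (n + δ).
k^0.74 = 0.18 / (0.001 + 0.048) = 0.18 / 0.049 = 3.6735
k* = 3.6735^(1/0.74) ≈ 5.8026
y* = (k*)^α = 5.8026^0.26 ≈ 1.5796
c* = (1 − s)·y* = (1 − 0.18) × 1.5796 ≈ 1.2953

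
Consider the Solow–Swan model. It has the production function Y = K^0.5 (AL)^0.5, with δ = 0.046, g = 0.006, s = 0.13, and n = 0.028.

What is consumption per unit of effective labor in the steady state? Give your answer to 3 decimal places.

At the steady state, Δk = 0, so s·k^α = (n + g + δ)·k.
Dividing both sides by k: k^(1−α) = s / (n + g + δ).
k^0.5 = 0.13 / (0.028 + 0.006 + 0.046) = 0.13 / 0.080 = 1.6250
k* = 1.6250^(1/0.5) ≈ 2.6406
y* = (k*)^α = 2.6406^0.5 ≈ 1.6250
c* = (1 − s)·y* = (1 − 0.13) × 1.6250 ≈ 1.4138

c* ≈ 1.414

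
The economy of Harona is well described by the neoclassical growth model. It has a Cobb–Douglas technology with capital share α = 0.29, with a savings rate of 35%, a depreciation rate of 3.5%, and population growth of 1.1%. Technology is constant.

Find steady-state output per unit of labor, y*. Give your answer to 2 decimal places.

At the steady state, Δk = 0, so s·k^α = (n + δ)·k.
Rearranging, k^(1−α) = s / (n + δ).
k^0.71 = 0.35 / (0.011 + 0.035) = 0.35 / 0.046 = 7.6087
k* = 7.6087^(1/0.71) ≈ 17.4294
y* = (k*)^α = 17.4294^0.29 ≈ 2.2907

y* ≈ 2.29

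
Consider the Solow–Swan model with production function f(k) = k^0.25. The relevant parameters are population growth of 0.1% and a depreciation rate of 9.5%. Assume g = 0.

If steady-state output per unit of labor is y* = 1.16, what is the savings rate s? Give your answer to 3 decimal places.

s ≈ 0.150

Steady state requires s·f(k) = (n + δ)·k, i.e. s·k^α = (n + δ)·k.
Since y* = [s/(n + δ)]^(α/(1−α)), we have s/(n + δ) = (y*)^((1−α)/α) = 1.16^3 = 1.5609.
Therefore s = 1.5609 × (n + δ) = 1.5609 × 0.096 = 0.1498.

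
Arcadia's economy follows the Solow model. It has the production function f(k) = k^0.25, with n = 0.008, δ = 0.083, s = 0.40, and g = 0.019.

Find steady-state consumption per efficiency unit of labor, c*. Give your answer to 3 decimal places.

c* ≈ 0.923

In steady state, investment equals break-even investment: s·k^α = (n + g + δ)·k.
Dividing both sides by k: k^(1−α) = s / (n + g + δ).
k^0.75 = 0.40 / (0.008 + 0.019 + 0.083) = 0.40 / 0.110 = 3.6364
k* = 3.6364^(1/0.75) ≈ 5.5919
y* = (k*)^α = 5.5919^0.25 ≈ 1.5378
c* = (1 − s)·y* = (1 − 0.40) × 1.5378 ≈ 0.9227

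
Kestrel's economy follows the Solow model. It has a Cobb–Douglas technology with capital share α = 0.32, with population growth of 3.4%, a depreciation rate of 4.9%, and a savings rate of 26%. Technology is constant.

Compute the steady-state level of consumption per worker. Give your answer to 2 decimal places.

c* ≈ 1.27

Steady state requires s·f(k) = (n + δ)·k, i.e. s·k^α = (n + δ)·k.
Dividing both sides by k: k^(1−α) = s / (n + δ).
k^0.68 = 0.26 / (0.034 + 0.049) = 0.26 / 0.083 = 3.1325
k* = 3.1325^(1/0.68) ≈ 5.3611
y* = (k*)^α = 5.3611^0.32 ≈ 1.7114
c* = (1 − s)·y* = (1 − 0.26) × 1.7114 ≈ 1.2664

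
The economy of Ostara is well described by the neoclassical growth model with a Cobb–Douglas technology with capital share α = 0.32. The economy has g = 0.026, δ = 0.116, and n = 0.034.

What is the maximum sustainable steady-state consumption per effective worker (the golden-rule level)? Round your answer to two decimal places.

At the golden rule, f'(k) = n + g + δ, so α·k^(α−1) = n + g + δ and k_gold = (α/(n + g + δ))^(1/(1−α)).
k_gold = (0.32/0.176)^(1/0.68) = 1.8182^1.4706 ≈ 2.4090
c_gold = f(k_gold) − (n + g + δ)·k_gold = 1.3249 − 0.176×2.4090 ≈ 0.9009

c_gold ≈ 0.90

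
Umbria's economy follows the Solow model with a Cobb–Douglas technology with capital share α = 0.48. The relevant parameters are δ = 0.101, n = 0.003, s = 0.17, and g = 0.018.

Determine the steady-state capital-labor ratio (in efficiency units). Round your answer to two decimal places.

k* ≈ 1.89

Steady state requires s·f(k) = (n + g + δ)·k, i.e. s·k^α = (n + g + δ)·k.
Dividing both sides by k: k^(1−α) = s / (n + g + δ).
k^0.52 = 0.17 / (0.003 + 0.018 + 0.101) = 0.17 / 0.122 = 1.3934
k* = 1.3934^(1/0.52) ≈ 1.8926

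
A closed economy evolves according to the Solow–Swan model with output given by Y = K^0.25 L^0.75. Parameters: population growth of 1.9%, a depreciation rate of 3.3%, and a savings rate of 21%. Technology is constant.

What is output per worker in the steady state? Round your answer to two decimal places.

y* = 1.59

In steady state, investment equals break-even investment: s·k^α = (n + δ)·k.
Dividing both sides by k: k^(1−α) = s / (n + δ).
k^0.75 = 0.21 / (0.019 + 0.033) = 0.21 / 0.052 = 4.0385
k* = 4.0385^(1/0.75) ≈ 6.4312
y* = (k*)^α = 6.4312^0.25 ≈ 1.5925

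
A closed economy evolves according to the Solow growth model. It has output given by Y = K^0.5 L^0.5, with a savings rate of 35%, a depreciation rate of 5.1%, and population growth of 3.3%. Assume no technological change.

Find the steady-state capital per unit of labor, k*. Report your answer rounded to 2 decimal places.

At the steady state, Δk = 0, so s·k^α = (n + δ)·k.
Rearranging, k^(1−α) = s / (n + δ).
k^0.5 = 0.35 / (0.033 + 0.051) = 0.35 / 0.084 = 4.1667
k* = 4.1667^(1/0.5) ≈ 17.3614

k* ≈ 17.36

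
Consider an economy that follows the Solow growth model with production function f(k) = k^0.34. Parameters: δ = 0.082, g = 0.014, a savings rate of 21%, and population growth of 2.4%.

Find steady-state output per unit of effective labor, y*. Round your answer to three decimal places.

y* = 1.334

At the steady state, Δk = 0, so s·k^α = (n + g + δ)·k.
Rearranging, k^(1−α) = s / (n + g + δ).
k^0.66 = 0.21 / (0.024 + 0.014 + 0.082) = 0.21 / 0.120 = 1.7500
k* = 1.7500^(1/0.66) ≈ 2.3347
y* = (k*)^α = 2.3347^0.34 ≈ 1.3341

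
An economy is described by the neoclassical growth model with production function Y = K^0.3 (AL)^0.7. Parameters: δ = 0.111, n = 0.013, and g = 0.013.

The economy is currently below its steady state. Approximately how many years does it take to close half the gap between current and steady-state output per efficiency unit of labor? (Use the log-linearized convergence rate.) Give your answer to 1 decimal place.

Near the steady state the convergence rate is λ = (1 − α)(n + g + δ).
λ = (1 − 0.3) × 0.137 = 0.7 × 0.137 = 0.0959
Half-life = ln 2 / λ = 0.6931 / 0.0959 ≈ 7.23 years

about 7.2 years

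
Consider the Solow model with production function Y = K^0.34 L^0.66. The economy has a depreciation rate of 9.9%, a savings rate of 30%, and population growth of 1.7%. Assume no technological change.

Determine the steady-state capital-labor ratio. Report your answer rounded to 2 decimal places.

k* ≈ 4.22

At the steady state, Δk = 0, so s·k^α = (n + δ)·k.
Dividing both sides by k: k^(1−α) = s / (n + δ).
k^0.66 = 0.30 / (0.017 + 0.099) = 0.30 / 0.116 = 2.5862
k* = 2.5862^(1/0.66) ≈ 4.2194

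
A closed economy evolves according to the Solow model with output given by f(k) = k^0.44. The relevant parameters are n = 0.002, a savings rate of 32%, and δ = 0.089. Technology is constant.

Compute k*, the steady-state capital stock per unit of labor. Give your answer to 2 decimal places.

At the steady state, Δk = 0, so s·k^α = (n + δ)·k.
Dividing both sides by k: k^(1−α) = s / (n + δ).
k^0.56 = 0.32 / (0.002 + 0.089) = 0.32 / 0.091 = 3.5165
k* = 3.5165^(1/0.56) ≈ 9.4449

k* = 9.44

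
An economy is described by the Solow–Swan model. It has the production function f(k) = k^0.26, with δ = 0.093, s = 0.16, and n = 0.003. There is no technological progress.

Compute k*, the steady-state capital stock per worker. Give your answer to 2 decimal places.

k* ≈ 1.99

At the steady state, Δk = 0, so s·k^α = (n + δ)·k.
Dividing both sides by k: k^(1−α) = s / (n + δ).
k^0.74 = 0.16 / (0.003 + 0.093) = 0.16 / 0.096 = 1.6667
k* = 1.6667^(1/0.74) ≈ 1.9944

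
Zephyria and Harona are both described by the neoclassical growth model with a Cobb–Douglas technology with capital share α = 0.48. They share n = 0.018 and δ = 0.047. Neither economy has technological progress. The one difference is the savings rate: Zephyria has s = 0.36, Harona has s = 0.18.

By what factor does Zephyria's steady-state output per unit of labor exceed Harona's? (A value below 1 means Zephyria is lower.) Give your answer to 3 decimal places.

Steady-state y* = [s/(n + δ)]^(α/(1−α)), so the ratio is [ (s_Z/(n + δ)_Z) / (s_H/(n + δ)_H) ]^0.9231.
s_Z/(n + δ)_Z = 0.36/0.065 = 5.5385; s_H/(n + δ)_H = 0.18/0.065 = 2.7692.
Ratio = (5.5385/2.7692)^0.9231 = 2.0000^0.9231 ≈ 1.8962

ratio ≈ 1.896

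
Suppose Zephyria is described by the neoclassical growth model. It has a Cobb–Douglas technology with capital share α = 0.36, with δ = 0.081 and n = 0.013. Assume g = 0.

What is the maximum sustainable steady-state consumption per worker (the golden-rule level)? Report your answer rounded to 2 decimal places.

c_gold ≈ 1.36

At the golden rule, f'(k) = n + δ, so α·k^(α−1) = n + δ and k_gold = (α/(n + δ))^(1/(1−α)).
k_gold = (0.36/0.094)^(1/0.64) = 3.8298^1.5625 ≈ 8.1510
c_gold = f(k_gold) − (n + δ)·k_gold = 2.1283 − 0.094×8.1510 ≈ 1.3621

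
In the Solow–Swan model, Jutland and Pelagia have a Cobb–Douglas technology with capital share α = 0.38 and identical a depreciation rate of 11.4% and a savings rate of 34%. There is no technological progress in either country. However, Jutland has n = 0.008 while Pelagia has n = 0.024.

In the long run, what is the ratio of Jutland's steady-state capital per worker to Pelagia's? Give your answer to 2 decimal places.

Steady-state k* = [s/(n + δ)]^(1/(1−α)), so the ratio is [ (s_J/(n + δ)_J) / (s_P/(n + δ)_P) ]^1.6129.
s_J/(n + δ)_J = 0.34/0.122 = 2.7869; s_P/(n + δ)_P = 0.34/0.138 = 2.4638.
Ratio = (2.7869/2.4638)^1.6129 = 1.1311^1.6129 ≈ 1.2198

k*_J / k*_P ≈ 1.22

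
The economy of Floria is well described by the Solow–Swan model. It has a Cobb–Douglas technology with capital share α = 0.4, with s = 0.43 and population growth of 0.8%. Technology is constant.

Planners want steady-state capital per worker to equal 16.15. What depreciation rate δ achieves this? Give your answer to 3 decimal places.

At the steady state, Δk = 0, so s·k^α = (n + δ)·k.
So s / (n + δ) = (k*)^(1−α) = 16.15^0.6 = 5.3077.
Therefore n + δ = s / 5.3077 = 0.43 / 5.3077 = 0.0810, so δ = 0.0810 − 0.008 = 0.0730.

δ ≈ 0.073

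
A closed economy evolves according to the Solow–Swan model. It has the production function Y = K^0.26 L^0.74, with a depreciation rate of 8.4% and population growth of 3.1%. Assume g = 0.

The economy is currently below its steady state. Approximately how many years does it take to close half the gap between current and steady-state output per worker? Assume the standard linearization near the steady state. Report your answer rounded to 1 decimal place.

t_½ ≈ 8.1 years

Near the steady state the convergence rate is λ = (1 − α)(n + δ).
λ = (1 − 0.26) × 0.115 = 0.74 × 0.115 = 0.0851
Half-life = ln 2 / λ = 0.6931 / 0.0851 ≈ 8.14 years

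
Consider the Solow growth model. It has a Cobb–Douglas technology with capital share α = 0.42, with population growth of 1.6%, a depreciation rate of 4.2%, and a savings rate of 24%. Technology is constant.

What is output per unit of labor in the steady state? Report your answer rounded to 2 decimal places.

In steady state, investment equals break-even investment: s·k^α = (n + δ)·k.
Dividing both sides by k: k^(1−α) = s / (n + δ).
k^0.58 = 0.24 / (0.016 + 0.042) = 0.24 / 0.058 = 4.1379
k* = 4.1379^(1/0.58) ≈ 11.5721
y* = (k*)^α = 11.5721^0.42 ≈ 2.7966

y* = 2.80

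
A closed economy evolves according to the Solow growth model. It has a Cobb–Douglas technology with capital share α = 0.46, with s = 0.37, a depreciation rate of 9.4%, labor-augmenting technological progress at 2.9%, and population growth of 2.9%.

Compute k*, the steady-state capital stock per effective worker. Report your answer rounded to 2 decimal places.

k* = 5.19

In steady state, investment equals break-even investment: s·k^α = (n + g + δ)·k.
Dividing both sides by k: k^(1−α) = s / (n + g + δ).
k^0.54 = 0.37 / (0.029 + 0.029 + 0.094) = 0.37 / 0.152 = 2.4342
k* = 2.4342^(1/0.54) ≈ 5.1937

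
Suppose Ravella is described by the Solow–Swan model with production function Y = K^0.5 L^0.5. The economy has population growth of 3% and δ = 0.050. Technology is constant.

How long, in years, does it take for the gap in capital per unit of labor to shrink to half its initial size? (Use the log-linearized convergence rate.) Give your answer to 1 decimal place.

half-life ≈ 17.3 years

Near the steady state the convergence rate is λ = (1 − α)(n + δ).
λ = (1 − 0.5) × 0.080 = 0.5 × 0.080 = 0.0400
Half-life = ln 2 / λ = 0.6931 / 0.0400 ≈ 17.33 years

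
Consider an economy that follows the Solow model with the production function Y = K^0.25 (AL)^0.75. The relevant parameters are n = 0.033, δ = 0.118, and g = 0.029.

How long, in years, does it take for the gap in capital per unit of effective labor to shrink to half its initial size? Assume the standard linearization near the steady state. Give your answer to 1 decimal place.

half-life ≈ 5.1 years

Near the steady state the convergence rate is λ = (1 − α)(n + g + δ).
λ = (1 − 0.25) × 0.180 = 0.75 × 0.180 = 0.1350
Half-life = ln 2 / λ = 0.6931 / 0.1350 ≈ 5.13 years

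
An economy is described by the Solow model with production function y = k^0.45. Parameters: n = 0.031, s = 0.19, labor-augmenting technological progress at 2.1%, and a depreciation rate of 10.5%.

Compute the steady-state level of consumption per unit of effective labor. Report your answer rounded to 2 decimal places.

c* ≈ 0.95

Steady state requires s·f(k) = (n + g + δ)·k, i.e. s·k^α = (n + g + δ)·k.
Rearranging, k^(1−α) = s / (n + g + δ).
k^0.55 = 0.19 / (0.031 + 0.021 + 0.105) = 0.19 / 0.157 = 1.2102
k* = 1.2102^(1/0.55) ≈ 1.4147
y* = (k*)^α = 1.4147^0.45 ≈ 1.1690
c* = (1 − s)·y* = (1 − 0.19) × 1.1690 ≈ 0.9469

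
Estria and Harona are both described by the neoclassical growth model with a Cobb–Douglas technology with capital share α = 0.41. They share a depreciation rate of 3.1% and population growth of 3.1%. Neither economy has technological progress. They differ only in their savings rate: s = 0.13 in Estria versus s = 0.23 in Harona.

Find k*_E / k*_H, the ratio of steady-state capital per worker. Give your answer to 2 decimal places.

ratio ≈ 0.38

Steady-state k* = [s/(n + δ)]^(1/(1−α)), so the ratio is [ (s_E/(n + δ)_E) / (s_H/(n + δ)_H) ]^1.6949.
s_E/(n + δ)_E = 0.13/0.062 = 2.0968; s_H/(n + δ)_H = 0.23/0.062 = 3.7097.
Ratio = (2.0968/3.7097)^1.6949 = 0.5652^1.6949 ≈ 0.3802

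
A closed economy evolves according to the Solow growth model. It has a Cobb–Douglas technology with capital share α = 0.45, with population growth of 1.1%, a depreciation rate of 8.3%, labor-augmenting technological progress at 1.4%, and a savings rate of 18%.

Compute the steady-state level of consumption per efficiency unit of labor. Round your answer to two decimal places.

c* = 1.25

In steady state, investment equals break-even investment: s·k^α = (n + g + δ)·k.
Dividing both sides by k: k^(1−α) = s / (n + g + δ).
k^0.55 = 0.18 / (0.011 + 0.014 + 0.083) = 0.18 / 0.108 = 1.6667
k* = 1.6667^(1/0.55) ≈ 2.5315
y* = (k*)^α = 2.5315^0.45 ≈ 1.5189
c* = (1 − s)·y* = (1 − 0.18) × 1.5189 ≈ 1.2455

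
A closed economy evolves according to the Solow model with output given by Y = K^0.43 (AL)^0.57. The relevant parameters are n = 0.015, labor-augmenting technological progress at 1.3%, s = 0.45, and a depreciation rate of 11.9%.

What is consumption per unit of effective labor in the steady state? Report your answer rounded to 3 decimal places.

In steady state, investment equals break-even investment: s·k^α = (n + g + δ)·k.
Dividing both sides by k: k^(1−α) = s / (n + g + δ).
k^0.57 = 0.45 / (0.015 + 0.013 + 0.119) = 0.45 / 0.147 = 3.0612
k* = 3.0612^(1/0.57) ≈ 7.1194
y* = (k*)^α = 7.1194^0.43 ≈ 2.3257
c* = (1 − s)·y* = (1 − 0.45) × 2.3257 ≈ 1.2791

c* = 1.279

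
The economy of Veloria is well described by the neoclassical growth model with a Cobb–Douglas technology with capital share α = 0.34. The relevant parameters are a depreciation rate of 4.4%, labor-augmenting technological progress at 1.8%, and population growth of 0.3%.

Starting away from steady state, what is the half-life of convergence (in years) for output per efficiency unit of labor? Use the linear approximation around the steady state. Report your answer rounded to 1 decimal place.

about 16.2 years

Near the steady state the convergence rate is λ = (1 − α)(n + g + δ).
λ = (1 − 0.34) × 0.065 = 0.66 × 0.065 = 0.0429
Half-life = ln 2 / λ = 0.6931 / 0.0429 ≈ 16.16 years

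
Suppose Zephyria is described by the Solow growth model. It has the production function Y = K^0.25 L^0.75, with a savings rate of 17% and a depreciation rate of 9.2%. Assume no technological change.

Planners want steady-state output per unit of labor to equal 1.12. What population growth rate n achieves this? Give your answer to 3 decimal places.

In steady state, investment equals break-even investment: s·k^α = (n + δ)·k.
Since y* = [s/(n + δ)]^(α/(1−α)), we have s/(n + δ) = (y*)^((1−α)/α) = 1.12^3 = 1.4049.
Therefore n + δ = s / 1.4049 = 0.17 / 1.4049 = 0.1210, so n = 0.1210 − 0.092 = 0.0290.

n ≈ 0.029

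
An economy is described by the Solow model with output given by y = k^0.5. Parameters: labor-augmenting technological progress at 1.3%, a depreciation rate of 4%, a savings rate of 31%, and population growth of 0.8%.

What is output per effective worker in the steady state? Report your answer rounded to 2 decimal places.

At the steady state, Δk = 0, so s·k^α = (n + g + δ)·k.
Rearranging, k^(1−α) = s / (n + g + δ).
k^0.5 = 0.31 / (0.008 + 0.013 + 0.040) = 0.31 / 0.061 = 5.0820
k* = 5.0820^(1/0.5) ≈ 25.8267
y* = (k*)^α = 25.8267^0.5 ≈ 5.0820

y* = 5.08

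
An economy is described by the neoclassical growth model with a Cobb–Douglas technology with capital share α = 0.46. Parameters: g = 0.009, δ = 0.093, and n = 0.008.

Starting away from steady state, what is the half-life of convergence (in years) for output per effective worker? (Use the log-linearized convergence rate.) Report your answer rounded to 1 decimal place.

half-life ≈ 11.7 years

Near the steady state the convergence rate is λ = (1 − α)(n + g + δ).
λ = (1 − 0.46) × 0.110 = 0.54 × 0.110 = 0.0594
Half-life = ln 2 / λ = 0.6931 / 0.0594 ≈ 11.67 years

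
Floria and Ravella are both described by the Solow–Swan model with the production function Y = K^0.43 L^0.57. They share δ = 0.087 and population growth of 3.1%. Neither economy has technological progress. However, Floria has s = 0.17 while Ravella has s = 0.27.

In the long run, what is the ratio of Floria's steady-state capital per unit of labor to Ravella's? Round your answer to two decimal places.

Steady-state k* = [s/(n + δ)]^(1/(1−α)), so the ratio is [ (s_F/(n + δ)_F) / (s_R/(n + δ)_R) ]^1.7544.
s_F/(n + δ)_F = 0.17/0.118 = 1.4407; s_R/(n + δ)_R = 0.27/0.118 = 2.2881.
Ratio = (1.4407/2.2881)^1.7544 = 0.6296^1.7544 ≈ 0.4441

ratio ≈ 0.44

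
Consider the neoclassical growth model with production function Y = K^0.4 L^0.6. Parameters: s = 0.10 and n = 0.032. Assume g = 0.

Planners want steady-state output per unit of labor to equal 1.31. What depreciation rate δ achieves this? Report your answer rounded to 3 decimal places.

In steady state, investment equals break-even investment: s·k^α = (n + δ)·k.
Since y* = [s/(n + δ)]^(α/(1−α)), we have s/(n + δ) = (y*)^((1−α)/α) = 1.31^1.5 = 1.4994.
Therefore n + δ = s / 1.4994 = 0.10 / 1.4994 = 0.0667, so δ = 0.0667 − 0.032 = 0.0347.

δ ≈ 0.035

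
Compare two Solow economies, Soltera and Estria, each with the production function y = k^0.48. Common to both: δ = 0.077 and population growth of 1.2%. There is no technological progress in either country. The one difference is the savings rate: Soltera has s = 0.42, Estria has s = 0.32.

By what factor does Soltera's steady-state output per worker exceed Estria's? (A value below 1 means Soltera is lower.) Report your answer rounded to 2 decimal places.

Steady-state y* = [s/(n + δ)]^(α/(1−α)), so the ratio is [ (s_S/(n + δ)_S) / (s_E/(n + δ)_E) ]^0.9231.
s_S/(n + δ)_S = 0.42/0.089 = 4.7191; s_E/(n + δ)_E = 0.32/0.089 = 3.5955.
Ratio = (4.7191/3.5955)^0.9231 = 1.3125^0.9231 ≈ 1.2853

y*_S / y*_E ≈ 1.29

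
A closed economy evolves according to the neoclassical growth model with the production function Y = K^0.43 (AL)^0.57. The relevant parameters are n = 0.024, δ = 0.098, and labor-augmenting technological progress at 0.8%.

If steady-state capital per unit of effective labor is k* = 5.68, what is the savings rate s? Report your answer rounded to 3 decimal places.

In steady state, investment equals break-even investment: s·k^α = (n + g + δ)·k.
So s / (n + g + δ) = (k*)^(1−α) = 5.68^0.57 = 2.6914.
Therefore s = 2.6914 × (n + g + δ) = 2.6914 × 0.130 = 0.3499.

s ≈ 0.350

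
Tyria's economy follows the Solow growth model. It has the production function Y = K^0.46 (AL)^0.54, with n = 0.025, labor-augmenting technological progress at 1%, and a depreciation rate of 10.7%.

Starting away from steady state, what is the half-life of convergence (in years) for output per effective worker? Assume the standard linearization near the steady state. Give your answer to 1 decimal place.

about 9.0 years

Near the steady state the convergence rate is λ = (1 − α)(n + g + δ).
λ = (1 − 0.46) × 0.142 = 0.54 × 0.142 = 0.07668
Half-life = ln 2 / λ = 0.6931 / 0.07668 ≈ 9.04 years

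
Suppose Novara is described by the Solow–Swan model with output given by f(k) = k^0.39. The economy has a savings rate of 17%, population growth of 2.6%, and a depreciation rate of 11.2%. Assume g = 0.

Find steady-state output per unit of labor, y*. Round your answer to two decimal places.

At the steady state, Δk = 0, so s·k^α = (n + δ)·k.
Dividing both sides by k: k^(1−α) = s / (n + δ).
k^0.61 = 0.17 / (0.026 + 0.112) = 0.17 / 0.138 = 1.2319
k* = 1.2319^(1/0.61) ≈ 1.4076
y* = (k*)^α = 1.4076^0.39 ≈ 1.1426

y* ≈ 1.14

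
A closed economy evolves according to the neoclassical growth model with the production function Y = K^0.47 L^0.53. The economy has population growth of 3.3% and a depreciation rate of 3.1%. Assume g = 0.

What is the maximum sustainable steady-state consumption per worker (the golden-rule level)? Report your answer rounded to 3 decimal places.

At the golden rule, f'(k) = n + δ, so α·k^(α−1) = n + δ and k_gold = (α/(n + δ))^(1/(1−α)).
k_gold = (0.47/0.064)^(1/0.53) = 7.3438^1.8868 ≈ 43.0348
c_gold = f(k_gold) − (n + δ)·k_gold = 5.8600 − 0.064×43.0348 ≈ 3.1058

c_gold ≈ 3.106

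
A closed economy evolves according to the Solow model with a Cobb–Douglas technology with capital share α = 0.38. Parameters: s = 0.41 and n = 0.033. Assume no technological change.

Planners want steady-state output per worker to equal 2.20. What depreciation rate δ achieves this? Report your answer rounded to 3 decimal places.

δ ≈ 0.080

In steady state, investment equals break-even investment: s·k^α = (n + δ)·k.
Since y* = [s/(n + δ)]^(α/(1−α)), we have s/(n + δ) = (y*)^((1−α)/α) = 2.20^1.6316 = 3.6199.
Therefore n + δ = s / 3.6199 = 0.41 / 3.6199 = 0.1133, so δ = 0.1133 − 0.033 = 0.0803.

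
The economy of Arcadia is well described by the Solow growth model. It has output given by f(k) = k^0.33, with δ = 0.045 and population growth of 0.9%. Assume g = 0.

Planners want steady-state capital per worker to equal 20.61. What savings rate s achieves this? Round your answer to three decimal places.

s ≈ 0.410

At the steady state, Δk = 0, so s·k^α = (n + δ)·k.
So s / (n + δ) = (k*)^(1−α) = 20.61^0.67 = 7.5933.
Therefore s = 7.5933 × (n + δ) = 7.5933 × 0.054 = 0.4100.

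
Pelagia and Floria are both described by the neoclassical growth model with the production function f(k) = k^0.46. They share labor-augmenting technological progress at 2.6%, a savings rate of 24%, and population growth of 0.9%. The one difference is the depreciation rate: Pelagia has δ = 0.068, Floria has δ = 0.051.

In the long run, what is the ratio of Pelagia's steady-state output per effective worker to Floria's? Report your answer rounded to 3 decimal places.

y*_P / y*_F ≈ 0.858

Steady-state y* = [s/(n + g + δ)]^(α/(1−α)), so the ratio is [ (s_P/(n + g + δ)_P) / (s_F/(n + g + δ)_F) ]^0.8519.
s_P/(n + g + δ)_P = 0.24/0.103 = 2.3301; s_F/(n + g + δ)_F = 0.24/0.086 = 2.7907.
Ratio = (2.3301/2.7907)^0.8519 = 0.8350^0.8519 ≈ 0.8576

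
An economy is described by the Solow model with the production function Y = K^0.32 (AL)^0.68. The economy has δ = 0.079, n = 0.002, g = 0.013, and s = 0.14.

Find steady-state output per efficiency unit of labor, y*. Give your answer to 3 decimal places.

y* ≈ 1.206

In steady state, investment equals break-even investment: s·k^α = (n + g + δ)·k.
Dividing both sides by k: k^(1−α) = s / (n + g + δ).
k^0.68 = 0.14 / (0.002 + 0.013 + 0.079) = 0.14 / 0.094 = 1.4894
k* = 1.4894^(1/0.68) ≈ 1.7965
y* = (k*)^α = 1.7965^0.32 ≈ 1.2062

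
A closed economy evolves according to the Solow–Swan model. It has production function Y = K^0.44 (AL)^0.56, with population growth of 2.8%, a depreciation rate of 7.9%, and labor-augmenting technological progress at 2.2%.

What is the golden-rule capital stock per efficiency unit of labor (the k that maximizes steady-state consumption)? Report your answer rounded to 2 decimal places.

The golden rule sets f'(k) = n + g + δ, i.e. α·k^(α−1) = n + g + δ.
So k^(1−α) = α / (n + g + δ) = 0.44 / 0.129 = 3.4109.
k_gold = 3.4109^(1/0.56) ≈ 8.9444

k_gold ≈ 8.94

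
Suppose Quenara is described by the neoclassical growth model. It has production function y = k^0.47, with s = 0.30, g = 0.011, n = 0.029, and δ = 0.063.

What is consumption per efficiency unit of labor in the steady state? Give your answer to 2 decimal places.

c* ≈ 1.81

In steady state, investment equals break-even investment: s·k^α = (n + g + δ)·k.
Rearranging, k^(1−α) = s / (n + g + δ).
k^0.53 = 0.30 / (0.029 + 0.011 + 0.063) = 0.30 / 0.103 = 2.9126
k* = 2.9126^(1/0.53) ≈ 7.5163
y* = (k*)^α = 7.5163^0.47 ≈ 2.5806
c* = (1 − s)·y* = (1 − 0.30) × 2.5806 ≈ 1.8064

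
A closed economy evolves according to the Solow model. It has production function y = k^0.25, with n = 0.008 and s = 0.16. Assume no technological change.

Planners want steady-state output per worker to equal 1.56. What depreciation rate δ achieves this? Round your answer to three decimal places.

δ ≈ 0.034

Steady state requires s·f(k) = (n + δ)·k, i.e. s·k^α = (n + δ)·k.
Since y* = [s/(n + δ)]^(α/(1−α)), we have s/(n + δ) = (y*)^((1−α)/α) = 1.56^3 = 3.7964.
Therefore n + δ = s / 3.7964 = 0.16 / 3.7964 = 0.0421, so δ = 0.0421 − 0.008 = 0.0341.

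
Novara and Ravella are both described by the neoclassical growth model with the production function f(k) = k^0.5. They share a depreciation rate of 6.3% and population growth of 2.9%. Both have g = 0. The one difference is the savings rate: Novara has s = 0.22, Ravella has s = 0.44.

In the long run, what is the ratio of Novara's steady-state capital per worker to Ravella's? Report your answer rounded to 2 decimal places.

ratio ≈ 0.25

Steady-state k* = [s/(n + δ)]^(1/(1−α)), so the ratio is [ (s_N/(n + δ)_N) / (s_R/(n + δ)_R) ]^2.
s_N/(n + δ)_N = 0.22/0.092 = 2.3913; s_R/(n + δ)_R = 0.44/0.092 = 4.7826.
Ratio = (2.3913/4.7826)^2 = 0.5000^2 ≈ 0.2500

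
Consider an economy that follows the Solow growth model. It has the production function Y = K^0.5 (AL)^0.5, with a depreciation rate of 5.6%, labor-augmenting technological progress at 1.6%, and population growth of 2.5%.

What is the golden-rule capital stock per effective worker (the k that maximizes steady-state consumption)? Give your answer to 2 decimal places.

k_gold ≈ 26.57

The golden rule sets f'(k) = n + g + δ, i.e. α·k^(α−1) = n + g + δ.
So k^(1−α) = α / (n + g + δ) = 0.5 / 0.097 = 5.1546.
k_gold = 5.1546^(1/0.5) ≈ 26.5699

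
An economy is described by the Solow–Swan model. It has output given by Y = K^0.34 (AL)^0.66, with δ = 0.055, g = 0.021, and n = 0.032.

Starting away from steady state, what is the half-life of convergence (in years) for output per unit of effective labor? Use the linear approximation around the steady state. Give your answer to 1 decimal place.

Near the steady state the convergence rate is λ = (1 − α)(n + g + δ).
λ = (1 − 0.34) × 0.108 = 0.66 × 0.108 = 0.07128
Half-life = ln 2 / λ = 0.6931 / 0.07128 ≈ 9.72 years

half-life ≈ 9.7 years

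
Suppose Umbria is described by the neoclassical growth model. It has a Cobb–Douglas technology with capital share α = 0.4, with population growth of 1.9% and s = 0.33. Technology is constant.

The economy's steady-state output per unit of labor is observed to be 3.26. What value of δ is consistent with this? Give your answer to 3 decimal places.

In steady state, investment equals break-even investment: s·k^α = (n + δ)·k.
Since y* = [s/(n + δ)]^(α/(1−α)), we have s/(n + δ) = (y*)^((1−α)/α) = 3.26^1.5 = 5.8861.
Therefore n + δ = s / 5.8861 = 0.33 / 5.8861 = 0.0561, so δ = 0.0561 − 0.019 = 0.0371.

δ ≈ 0.037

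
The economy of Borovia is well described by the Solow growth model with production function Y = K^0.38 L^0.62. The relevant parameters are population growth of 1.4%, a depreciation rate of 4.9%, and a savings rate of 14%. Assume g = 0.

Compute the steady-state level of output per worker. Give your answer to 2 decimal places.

y* ≈ 1.63

Steady state requires s·f(k) = (n + δ)·k, i.e. s·k^α = (n + δ)·k.
Rearranging, k^(1−α) = s / (n + δ).
k^0.62 = 0.14 / (0.014 + 0.049) = 0.14 / 0.063 = 2.2222
k* = 2.2222^(1/0.62) ≈ 3.6252
y* = (k*)^α = 3.6252^0.38 ≈ 1.6313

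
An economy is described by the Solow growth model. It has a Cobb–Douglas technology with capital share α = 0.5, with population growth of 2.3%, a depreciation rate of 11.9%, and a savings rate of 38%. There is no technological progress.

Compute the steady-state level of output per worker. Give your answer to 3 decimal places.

At the steady state, Δk = 0, so s·k^α = (n + δ)·k.
Rearranging, k^(1−α) = s / (n + δ).
k^0.5 = 0.38 / (0.023 + 0.119) = 0.38 / 0.142 = 2.6761
k* = 2.6761^(1/0.5) ≈ 7.1615
y* = (k*)^α = 7.1615^0.5 ≈ 2.6761

y* ≈ 2.676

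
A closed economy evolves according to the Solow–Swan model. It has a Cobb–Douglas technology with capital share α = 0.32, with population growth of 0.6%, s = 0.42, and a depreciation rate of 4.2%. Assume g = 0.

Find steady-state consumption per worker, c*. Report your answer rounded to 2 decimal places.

Steady state requires s·f(k) = (n + δ)·k, i.e. s·k^α = (n + δ)·k.
Dividing both sides by k: k^(1−α) = s / (n + δ).
k^0.68 = 0.42 / (0.006 + 0.042) = 0.42 / 0.048 = 8.7500
k* = 8.7500^(1/0.68) ≈ 24.2832
y* = (k*)^α = 24.2832^0.32 ≈ 2.7752
c* = (1 − s)·y* = (1 − 0.42) × 2.7752 ≈ 1.6096

c* ≈ 1.61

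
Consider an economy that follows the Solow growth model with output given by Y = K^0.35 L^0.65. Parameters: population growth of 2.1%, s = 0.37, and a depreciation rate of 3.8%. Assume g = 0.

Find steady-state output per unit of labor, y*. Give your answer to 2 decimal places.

y* ≈ 2.69

In steady state, investment equals break-even investment: s·k^α = (n + δ)·k.
Rearranging, k^(1−α) = s / (n + δ).
k^0.65 = 0.37 / (0.021 + 0.038) = 0.37 / 0.059 = 6.2712
k* = 6.2712^(1/0.65) ≈ 16.8536
y* = (k*)^α = 16.8536^0.35 ≈ 2.6875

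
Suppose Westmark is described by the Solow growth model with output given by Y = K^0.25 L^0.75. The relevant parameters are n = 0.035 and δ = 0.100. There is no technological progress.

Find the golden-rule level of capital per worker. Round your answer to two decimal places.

k_gold ≈ 2.27

The golden rule sets f'(k) = n + δ, i.e. α·k^(α−1) = n + δ.
So k^(1−α) = α / (n + δ) = 0.25 / 0.135 = 1.8519.
k_gold = 1.8519^(1/0.75) ≈ 2.2742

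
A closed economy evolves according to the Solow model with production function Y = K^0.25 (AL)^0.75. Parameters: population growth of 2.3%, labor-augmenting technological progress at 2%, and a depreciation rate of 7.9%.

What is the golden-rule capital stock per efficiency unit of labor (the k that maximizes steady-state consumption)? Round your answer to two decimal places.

k_gold ≈ 2.60

The golden rule sets f'(k) = n + g + δ, i.e. α·k^(α−1) = n + g + δ.
So k^(1−α) = α / (n + g + δ) = 0.25 / 0.122 = 2.0492.
k_gold = 2.0492^(1/0.75) ≈ 2.6028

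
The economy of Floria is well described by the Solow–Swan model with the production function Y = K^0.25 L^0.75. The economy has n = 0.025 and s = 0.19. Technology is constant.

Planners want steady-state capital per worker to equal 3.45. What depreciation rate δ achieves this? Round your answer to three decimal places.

At the steady state, Δk = 0, so s·k^α = (n + δ)·k.
So s / (n + δ) = (k*)^(1−α) = 3.45^0.75 = 2.5314.
Therefore n + δ = s / 2.5314 = 0.19 / 2.5314 = 0.0751, so δ = 0.0751 − 0.025 = 0.0501.

δ ≈ 0.050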